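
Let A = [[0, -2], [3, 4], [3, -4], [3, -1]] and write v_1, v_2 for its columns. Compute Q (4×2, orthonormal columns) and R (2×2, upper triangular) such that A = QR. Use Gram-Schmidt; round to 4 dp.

Q = [[0.0000, -0.3303], [0.5774, 0.7156], [0.5774, -0.6055], [0.5774, -0.1101]], R = [[5.1962, -0.5774], [0.0000, 6.0553]]

v_1 = (0, 3, 3, 3); ‖v_1‖ = 5.1962, so e_1 = (0.0000, 0.5774, 0.5774, 0.5774).
e_1·v_2 = 0.0000·(-2) + 0.5774·4 + 0.5774·(-4) + 0.5774·(-1) = -0.5774.
u_2 = v_2 + 0.5774·e_1 = (-2.0000, 4.3333, -3.6667, -0.6667).
‖u_2‖ = 6.0553, so e_2 = (-0.3303, 0.7156, -0.6055, -0.1101).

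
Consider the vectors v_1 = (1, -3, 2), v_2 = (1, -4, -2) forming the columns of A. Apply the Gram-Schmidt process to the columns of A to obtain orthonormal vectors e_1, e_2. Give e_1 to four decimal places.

e_1 = (0.2673, -0.8018, 0.5345)

e_1 = v_1/‖v_1‖ = (1, -3, 2)/3.7417 = (0.2673, -0.8018, 0.5345).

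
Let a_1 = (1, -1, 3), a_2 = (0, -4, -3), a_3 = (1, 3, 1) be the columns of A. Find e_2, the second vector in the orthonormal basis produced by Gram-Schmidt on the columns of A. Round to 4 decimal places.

e_2 = (0.0953, -0.9344, -0.3432)

a_1 = (1, -1, 3); ‖a_1‖ = 3.3166, so e_1 = (0.3015, -0.3015, 0.9045).
e_1·a_2 = 0.3015·0 + (-0.3015)·(-4) + 0.9045·(-3) = -1.5076.
u_2 = a_2 + 1.5076·e_1 = (0.4545, -4.4545, -1.6364).
‖u_2‖ = 4.7673, so e_2 = (0.0953, -0.9344, -0.3432).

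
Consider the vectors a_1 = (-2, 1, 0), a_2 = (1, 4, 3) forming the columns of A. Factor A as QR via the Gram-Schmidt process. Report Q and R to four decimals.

a_1 = (-2, 1, 0); ‖a_1‖ = 2.2361, so e_1 = (-0.8944, 0.4472, 0.0000).
e_1·a_2 = (-0.8944)·1 + 0.4472·4 + 0.0000·3 = 0.8944.
u_2 = a_2 − 0.8944·e_1 = (1.8000, 3.6000, 3.0000).
‖u_2‖ = 5.0200, so e_2 = (0.3586, 0.7171, 0.5976).

Q = [[-0.8944, 0.3586], [0.4472, 0.7171], [0.0000, 0.5976]], R = [[2.2361, 0.8944], [0.0000, 5.0200]]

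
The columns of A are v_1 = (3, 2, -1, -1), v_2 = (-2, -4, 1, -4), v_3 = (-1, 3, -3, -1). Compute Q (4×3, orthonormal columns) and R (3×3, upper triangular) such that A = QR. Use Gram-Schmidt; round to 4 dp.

q_1 = v_1/‖v_1‖ = (3, 2, -1, -1)/3.8730 = (0.7746, 0.5164, -0.2582, -0.2582).
r_{12} = q_1·v_2 = -2.8402.
u_2 = v_2 + 2.8402·q_1 = (0.2000, -2.5333, 0.2667, -4.7333).
‖u_2‖ = 5.3790, so q_2 = (0.0372, -0.4710, 0.0496, -0.8800).
r_{13} = q_1·v_3 = 1.8074; r_{23} = q_2·v_3 = -0.7188.
u_3 = v_3 − 1.8074·q_1 + 0.7188·q_2 = (-2.3733, 1.7281, -2.4977, -1.1659).
‖u_3‖ = 4.0270, so q_3 = (-0.5893, 0.4291, -0.6202, -0.2895).

Q = [[0.7746, 0.0372, -0.5893], [0.5164, -0.4710, 0.4291], [-0.2582, 0.0496, -0.6202], [-0.2582, -0.8800, -0.2895]], R = [[3.8730, -2.8402, 1.8074], [0.0000, 5.3790, -0.7188], [0.0000, 0.0000, 4.0270]]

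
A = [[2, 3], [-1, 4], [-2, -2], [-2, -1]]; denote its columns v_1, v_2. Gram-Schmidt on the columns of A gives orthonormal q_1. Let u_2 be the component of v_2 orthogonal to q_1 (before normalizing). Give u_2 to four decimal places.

q_1 = v_1/‖v_1‖ = (2, -1, -2, -2)/3.6056 = (0.5547, -0.2774, -0.5547, -0.5547).
r_{12} = q_1·v_2 = 2.2188.
u_2 = v_2 − 2.2188·q_1 = (1.7692, 4.6154, -0.7692, 0.2308).

u_2 = (1.7692, 4.6154, -0.7692, 0.2308)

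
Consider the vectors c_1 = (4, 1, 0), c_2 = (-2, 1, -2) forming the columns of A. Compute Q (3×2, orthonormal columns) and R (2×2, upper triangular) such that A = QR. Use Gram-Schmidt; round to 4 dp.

Q = [[0.9701, -0.1427], [0.2425, 0.5708], [0.0000, -0.8086]], R = [[4.1231, -1.6977], [0.0000, 2.4734]]

c_1 = (4, 1, 0); ‖c_1‖ = 4.1231, so e_1 = (0.9701, 0.2425, 0.0000).
e_1·c_2 = 0.9701·(-2) + 0.2425·1 + 0.0000·(-2) = -1.6977.
u_2 = c_2 + 1.6977·e_1 = (-0.3529, 1.4118, -2.0000).
‖u_2‖ = 2.4734, so e_2 = (-0.1427, 0.5708, -0.8086).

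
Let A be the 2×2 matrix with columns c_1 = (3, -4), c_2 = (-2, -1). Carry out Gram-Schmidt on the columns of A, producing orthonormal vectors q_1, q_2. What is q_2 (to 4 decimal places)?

q_2 = (-0.8000, -0.6000)

c_1 = (3, -4); ‖c_1‖ = 5.0000, so q_1 = (0.6000, -0.8000).
q_1·c_2 = 0.6000·(-2) + (-0.8000)·(-1) = -0.4000.
u_2 = c_2 + 0.4000·q_1 = (-1.7600, -1.3200).
‖u_2‖ = 2.2000, so q_2 = (-0.8000, -0.6000).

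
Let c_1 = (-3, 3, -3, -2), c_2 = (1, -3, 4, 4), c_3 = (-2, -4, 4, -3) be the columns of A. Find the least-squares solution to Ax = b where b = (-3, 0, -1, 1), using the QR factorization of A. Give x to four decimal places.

x = (1.1733, 0.8096, 0.0388)

q_1 = c_1/‖c_1‖ = (-3, 3, -3, -2)/5.5678 = (-0.5388, 0.5388, -0.5388, -0.3592).
r_{12} = q_1·c_2 = -5.7474.
u_2 = c_2 + 5.7474·q_1 = (-2.0968, 0.0968, 0.9032, 1.9355).
‖u_2‖ = 2.9946, so q_2 = (-0.7002, 0.0323, 0.3016, 0.6463).
r_{13} = q_1·c_3 = -2.1553; r_{23} = q_2·c_3 = 0.5386.
u_3 = c_3 + 2.1553·q_1 − 0.5386·q_2 = (-2.7842, -2.8561, 2.6763, -4.1223).
‖u_3‖ = 6.3297, so q_3 = (-0.4399, -0.4512, 0.4228, -0.6513).
Qᵀb = (1.7961, 2.4452, 0.2455).
Back-substitute: x_3 = 0.2455/6.3297 = 0.0388.
x_2 = (2.4452 − 0.5386·0.0388)/2.9946 = 0.8096.
x_1 = (1.7961 + 5.7474·0.8096 + 2.1553·0.0388)/5.5678 = 1.1733.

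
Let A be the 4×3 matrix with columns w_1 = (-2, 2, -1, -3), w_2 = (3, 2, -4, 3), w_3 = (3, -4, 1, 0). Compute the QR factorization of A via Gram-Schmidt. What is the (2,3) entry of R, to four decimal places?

w_1 = (-2, 2, -1, -3); ‖w_1‖ = 4.2426, so q_1 = (-0.4714, 0.4714, -0.2357, -0.7071).
q_1·w_2 = (-0.4714)·3 + 0.4714·2 + (-0.2357)·(-4) + (-0.7071)·3 = -1.6499.
u_2 = w_2 + 1.6499·q_1 = (2.2222, 2.7778, -4.3889, 1.8333).
‖u_2‖ = 5.9395, so q_2 = (0.3741, 0.4677, -0.7389, 0.3087).
r_{23} = q_2·w_3 = -1.4872.

r_{23} = -1.4872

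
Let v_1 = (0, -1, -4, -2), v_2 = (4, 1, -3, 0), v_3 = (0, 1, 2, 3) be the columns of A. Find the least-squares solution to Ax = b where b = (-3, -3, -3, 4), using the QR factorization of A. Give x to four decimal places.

x = (3.1445, -0.9363, 3.2490)

v_1 = (0, -1, -4, -2); ‖v_1‖ = 4.5826, so e_1 = (0.0000, -0.2182, -0.8729, -0.4364).
e_1·v_2 = 0.0000·4 + (-0.2182)·1 + (-0.8729)·(-3) + (-0.4364)·0 = 2.4004.
u_2 = v_2 − 2.4004·e_1 = (4.0000, 1.5238, -0.9048, 1.0476).
‖u_2‖ = 4.4987, so e_2 = (0.8892, 0.3387, -0.2011, 0.2329).
e_1·v_3 = 0.0000·0 + (-0.2182)·1 + (-0.8729)·2 + (-0.4364)·3 = -3.2733; e_2·v_3 = 0.8892·0 + 0.3387·1 + (-0.2011)·2 + 0.2329·3 = 0.6351.
u_3 = v_3 + 3.2733·e_1 − 0.6351·e_2 = (-0.5647, 0.0706, -0.7294, 1.4235).
‖u_3‖ = 1.6977, so e_3 = (-0.3326, 0.0416, -0.4296, 0.8385).
Qᵀb = (1.5275, -2.1488, 5.5160).
Back-substitute: x_3 = 5.5160/1.6977 = 3.2490.
x_2 = (-2.1488 − 0.6351·3.2490)/4.4987 = -0.9363.
x_1 = (1.5275 − 2.4004·(-0.9363) + 3.2733·3.2490)/4.5826 = 3.1445.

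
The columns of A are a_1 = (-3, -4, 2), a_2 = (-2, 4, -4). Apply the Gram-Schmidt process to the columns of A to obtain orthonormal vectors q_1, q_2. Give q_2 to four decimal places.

a_1 = (-3, -4, 2); ‖a_1‖ = 5.3852, so q_1 = (-0.5571, -0.7428, 0.3714).
q_1·a_2 = (-0.5571)·(-2) + (-0.7428)·4 + 0.3714·(-4) = -3.3425.
u_2 = a_2 + 3.3425·q_1 = (-3.8621, 1.5172, -2.7586).
‖u_2‖ = 4.9827, so q_2 = (-0.7751, 0.3045, -0.5536).

q_2 = (-0.7751, 0.3045, -0.5536)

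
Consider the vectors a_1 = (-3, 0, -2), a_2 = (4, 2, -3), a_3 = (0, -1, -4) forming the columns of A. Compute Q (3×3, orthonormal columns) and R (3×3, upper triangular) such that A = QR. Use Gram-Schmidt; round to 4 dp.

Q = [[-0.8321, 0.5107, 0.2166], [0.0000, 0.3905, -0.9206], [-0.5547, -0.7660, -0.3249]], R = [[3.6056, -1.6641, 2.2188], [0.0000, 5.1216, 2.6734], [0.0000, 0.0000, 2.2203]]

a_1 = (-3, 0, -2); ‖a_1‖ = 3.6056, so q_1 = (-0.8321, 0.0000, -0.5547).
q_1·a_2 = (-0.8321)·4 + 0.0000·2 + (-0.5547)·(-3) = -1.6641.
u_2 = a_2 + 1.6641·q_1 = (2.6154, 2.0000, -3.9231).
‖u_2‖ = 5.1216, so q_2 = (0.5107, 0.3905, -0.7660).
q_1·a_3 = (-0.8321)·0 + 0.0000·(-1) + (-0.5547)·(-4) = 2.2188; q_2·a_3 = 0.5107·0 + 0.3905·(-1) + (-0.7660)·(-4) = 2.6734.
u_3 = a_3 − 2.2188·q_1 − 2.6734·q_2 = (0.4809, -2.0440, -0.7214).
‖u_3‖ = 2.2203, so q_3 = (0.2166, -0.9206, -0.3249).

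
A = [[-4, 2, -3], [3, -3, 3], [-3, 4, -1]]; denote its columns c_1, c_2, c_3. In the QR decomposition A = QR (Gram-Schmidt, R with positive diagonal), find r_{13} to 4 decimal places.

r_{13} = 4.1160

c_1 = (-4, 3, -3); ‖c_1‖ = 5.8310, so e_1 = (-0.6860, 0.5145, -0.5145).
r_{13} = e_1·c_3 = 4.1160.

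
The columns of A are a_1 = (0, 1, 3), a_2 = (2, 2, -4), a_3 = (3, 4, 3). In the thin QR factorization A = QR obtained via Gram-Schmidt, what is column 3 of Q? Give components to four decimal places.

e_3 = (0.8452, -0.5071, 0.1690)

a_1 = (0, 1, 3); ‖a_1‖ = 3.1623, so e_1 = (0.0000, 0.3162, 0.9487).
e_1·a_2 = 0.0000·2 + 0.3162·2 + 0.9487·(-4) = -3.1623.
u_2 = a_2 + 3.1623·e_1 = (2.0000, 3.0000, -1.0000).
‖u_2‖ = 3.7417, so e_2 = (0.5345, 0.8018, -0.2673).
e_1·a_3 = 0.0000·3 + 0.3162·4 + 0.9487·3 = 4.1110; e_2·a_3 = 0.5345·3 + 0.8018·4 + (-0.2673)·3 = 4.0089.
u_3 = a_3 − 4.1110·e_1 − 4.0089·e_2 = (0.8571, -0.5143, 0.1714).
‖u_3‖ = 1.0142, so e_3 = (0.8452, -0.5071, 0.1690).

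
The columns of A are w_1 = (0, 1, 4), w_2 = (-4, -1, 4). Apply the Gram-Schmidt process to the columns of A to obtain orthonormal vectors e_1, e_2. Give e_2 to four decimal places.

e_2 = (-0.8997, -0.4234, 0.1059)

w_1 = (0, 1, 4); ‖w_1‖ = 4.1231, so e_1 = (0.0000, 0.2425, 0.9701).
e_1·w_2 = 0.0000·(-4) + 0.2425·(-1) + 0.9701·4 = 3.6380.
u_2 = w_2 − 3.6380·e_1 = (-4.0000, -1.8824, 0.4706).
‖u_2‖ = 4.4458, so e_2 = (-0.8997, -0.4234, 0.1059).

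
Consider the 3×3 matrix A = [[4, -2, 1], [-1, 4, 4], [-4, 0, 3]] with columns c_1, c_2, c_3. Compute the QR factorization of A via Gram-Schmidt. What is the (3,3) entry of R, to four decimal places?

e_1 = c_1/‖c_1‖ = (4, -1, -4)/5.7446 = (0.6963, -0.1741, -0.6963).
r_{12} = e_1·c_2 = -2.0889.
u_2 = c_2 + 2.0889·e_1 = (-0.5455, 3.6364, -1.4545).
‖u_2‖ = 3.9543, so e_2 = (-0.1379, 0.9196, -0.3678).
r_{13} = e_1·c_3 = -2.0889; r_{23} = e_2·c_3 = 2.4369.
u_3 = c_3 + 2.0889·e_1 − 2.4369·e_2 = (2.7907, 1.3953, 2.4419).
r_{33} = ‖u_3‖ = 3.9620.

r_{33} = 3.9620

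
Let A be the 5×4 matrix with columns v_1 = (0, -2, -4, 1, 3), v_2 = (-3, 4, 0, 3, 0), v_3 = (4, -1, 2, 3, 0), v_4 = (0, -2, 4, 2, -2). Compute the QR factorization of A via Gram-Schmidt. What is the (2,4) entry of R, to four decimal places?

v_1 = (0, -2, -4, 1, 3); ‖v_1‖ = 5.4772, so e_1 = (0.0000, -0.3651, -0.7303, 0.1826, 0.5477).
e_1·v_2 = 0.0000·(-3) + (-0.3651)·4 + (-0.7303)·0 + 0.1826·3 + 0.5477·0 = -0.9129.
u_2 = v_2 + 0.9129·e_1 = (-3.0000, 3.6667, -0.6667, 3.1667, 0.5000).
‖u_2‖ = 5.7591, so e_2 = (-0.5209, 0.6367, -0.1158, 0.5499, 0.0868).
r_{24} = e_2·v_4 = -0.8103.

r_{24} = -0.8103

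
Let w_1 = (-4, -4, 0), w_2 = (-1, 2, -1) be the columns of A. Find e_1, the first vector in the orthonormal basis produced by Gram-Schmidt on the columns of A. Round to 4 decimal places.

e_1 = w_1/‖w_1‖ = (-4, -4, 0)/5.6569 = (-0.7071, -0.7071, 0.0000).

e_1 = (-0.7071, -0.7071, 0.0000)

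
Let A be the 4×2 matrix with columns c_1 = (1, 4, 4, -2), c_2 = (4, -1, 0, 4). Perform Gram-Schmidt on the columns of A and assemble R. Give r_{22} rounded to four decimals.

r_{22} = 5.5920

e_1 = c_1/‖c_1‖ = (1, 4, 4, -2)/6.0828 = (0.1644, 0.6576, 0.6576, -0.3288).
r_{12} = e_1·c_2 = -1.3152.
u_2 = c_2 + 1.3152·e_1 = (4.2162, -0.1351, 0.8649, 3.5676).
r_{22} = ‖u_2‖ = 5.5920.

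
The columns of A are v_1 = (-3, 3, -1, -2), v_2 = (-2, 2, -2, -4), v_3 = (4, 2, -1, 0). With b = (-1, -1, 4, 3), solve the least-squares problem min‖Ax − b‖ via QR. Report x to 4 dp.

v_1 = (-3, 3, -1, -2); ‖v_1‖ = 4.7958, so q_1 = (-0.6255, 0.6255, -0.2085, -0.4170).
q_1·v_2 = (-0.6255)·(-2) + 0.6255·2 + (-0.2085)·(-2) + (-0.4170)·(-4) = 4.5873.
u_2 = v_2 − 4.5873·q_1 = (0.8696, -0.8696, -1.0435, -2.0870).
‖u_2‖ = 2.6375, so q_2 = (0.3297, -0.3297, -0.3956, -0.7913).
q_1·v_3 = (-0.6255)·4 + 0.6255·2 + (-0.2085)·(-1) + (-0.4170)·0 = -1.0426; q_2·v_3 = 0.3297·4 + (-0.3297)·2 + (-0.3956)·(-1) + (-0.7913)·0 = 1.0550.
u_3 = v_3 + 1.0426·q_1 − 1.0550·q_2 = (3.0000, 3.0000, -0.8000, 0.4000).
‖u_3‖ = 4.3359, so q_3 = (0.6919, 0.6919, -0.1845, 0.0923).
Qᵀb = (-2.0851, -3.9563, -1.8451).
Back-substitute: x_3 = -1.8451/4.3359 = -0.4255.
x_2 = (-3.9563 − 1.0550·(-0.4255))/2.6375 = -1.3298.
x_1 = (-2.0851 − 4.5873·(-1.3298) + 1.0426·(-0.4255))/4.7958 = 0.7447.

x = (0.7447, -1.3298, -0.4255)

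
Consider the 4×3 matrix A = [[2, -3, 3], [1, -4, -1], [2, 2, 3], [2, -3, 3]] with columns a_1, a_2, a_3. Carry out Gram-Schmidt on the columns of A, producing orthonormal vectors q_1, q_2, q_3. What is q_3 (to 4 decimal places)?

q_3 = (0.3780, -0.7559, -0.3780, 0.3780)

a_1 = (2, 1, 2, 2); ‖a_1‖ = 3.6056, so q_1 = (0.5547, 0.2774, 0.5547, 0.5547).
q_1·a_2 = 0.5547·(-3) + 0.2774·(-4) + 0.5547·2 + 0.5547·(-3) = -3.3282.
u_2 = a_2 + 3.3282·q_1 = (-1.1538, -3.0769, 3.8462, -1.1538).
‖u_2‖ = 5.1887, so q_2 = (-0.2224, -0.5930, 0.7412, -0.2224).
q_1·a_3 = 0.5547·3 + 0.2774·(-1) + 0.5547·3 + 0.5547·3 = 4.7150; q_2·a_3 = (-0.2224)·3 + (-0.5930)·(-1) + 0.7412·3 + (-0.2224)·3 = 1.4825.
u_3 = a_3 − 4.7150·q_1 − 1.4825·q_2 = (0.7143, -1.4286, -0.7143, 0.7143).
‖u_3‖ = 1.8898, so q_3 = (0.3780, -0.7559, -0.3780, 0.3780).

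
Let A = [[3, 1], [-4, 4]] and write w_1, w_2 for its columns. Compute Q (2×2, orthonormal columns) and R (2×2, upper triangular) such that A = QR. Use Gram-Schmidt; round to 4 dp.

Q = [[0.6000, 0.8000], [-0.8000, 0.6000]], R = [[5.0000, -2.6000], [0.0000, 3.2000]]

w_1 = (3, -4); ‖w_1‖ = 5.0000, so e_1 = (0.6000, -0.8000).
e_1·w_2 = 0.6000·1 + (-0.8000)·4 = -2.6000.
u_2 = w_2 + 2.6000·e_1 = (2.5600, 1.9200).
‖u_2‖ = 3.2000, so e_2 = (0.8000, 0.6000).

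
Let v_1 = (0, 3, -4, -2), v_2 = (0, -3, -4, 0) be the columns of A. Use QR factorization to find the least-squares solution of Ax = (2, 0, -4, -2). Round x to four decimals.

x = (0.5740, 0.4793)

v_1 = (0, 3, -4, -2); ‖v_1‖ = 5.3852, so e_1 = (0.0000, 0.5571, -0.7428, -0.3714).
e_1·v_2 = 0.0000·0 + 0.5571·(-3) + (-0.7428)·(-4) + (-0.3714)·0 = 1.2999.
u_2 = v_2 − 1.2999·e_1 = (0.0000, -3.7241, -3.0345, 0.4828).
‖u_2‖ = 4.8281, so e_2 = (0.0000, -0.7713, -0.6285, 0.1000).
Qᵀb = (3.7139, 2.3140).
Back-substitute: x_2 = 2.3140/4.8281 = 0.4793.
x_1 = (3.7139 − 1.2999·0.4793)/5.3852 = 0.5740.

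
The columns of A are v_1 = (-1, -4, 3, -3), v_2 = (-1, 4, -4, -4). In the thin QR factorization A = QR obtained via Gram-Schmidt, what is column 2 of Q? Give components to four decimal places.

q_2 = (-0.2189, 0.3503, -0.4160, -0.8101)

q_1 = v_1/‖v_1‖ = (-1, -4, 3, -3)/5.9161 = (-0.1690, -0.6761, 0.5071, -0.5071).
r_{12} = q_1·v_2 = -2.5355.
u_2 = v_2 + 2.5355·q_1 = (-1.4286, 2.2857, -2.7143, -5.2857).
‖u_2‖ = 6.5247, so q_2 = (-0.2189, 0.3503, -0.4160, -0.8101).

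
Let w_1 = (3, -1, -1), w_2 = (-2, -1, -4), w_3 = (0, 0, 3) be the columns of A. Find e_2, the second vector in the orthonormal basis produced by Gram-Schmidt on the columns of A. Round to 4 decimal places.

w_1 = (3, -1, -1); ‖w_1‖ = 3.3166, so e_1 = (0.9045, -0.3015, -0.3015).
e_1·w_2 = 0.9045·(-2) + (-0.3015)·(-1) + (-0.3015)·(-4) = -0.3015.
u_2 = w_2 + 0.3015·e_1 = (-1.7273, -1.0909, -4.0909).
‖u_2‖ = 4.5726, so e_2 = (-0.3777, -0.2386, -0.8946).

e_2 = (-0.3777, -0.2386, -0.8946)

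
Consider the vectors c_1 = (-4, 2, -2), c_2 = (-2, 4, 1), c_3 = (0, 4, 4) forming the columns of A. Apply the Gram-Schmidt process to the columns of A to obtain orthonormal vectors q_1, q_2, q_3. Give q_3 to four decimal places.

q_3 = (-0.5698, -0.4558, 0.6838)

c_1 = (-4, 2, -2); ‖c_1‖ = 4.8990, so q_1 = (-0.8165, 0.4082, -0.4082).
q_1·c_2 = (-0.8165)·(-2) + 0.4082·4 + (-0.4082)·1 = 2.8577.
u_2 = c_2 − 2.8577·q_1 = (0.3333, 2.8333, 2.1667).
‖u_2‖ = 3.5824, so q_2 = (0.0930, 0.7909, 0.6048).
q_1·c_3 = (-0.8165)·0 + 0.4082·4 + (-0.4082)·4 = 0.0000; q_2·c_3 = 0.0930·0 + 0.7909·4 + 0.6048·4 = 5.5829.
u_3 = c_3 + 0.0000·q_1 − 5.5829·q_2 = (-0.5195, -0.4156, 0.6234).
‖u_3‖ = 0.9117, so q_3 = (-0.5698, -0.4558, 0.6838).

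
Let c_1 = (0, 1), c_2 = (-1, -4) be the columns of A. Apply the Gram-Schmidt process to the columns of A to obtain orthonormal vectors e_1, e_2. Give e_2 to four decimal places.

e_2 = (-1.0000, 0.0000)

c_1 = (0, 1); ‖c_1‖ = 1.0000, so e_1 = (0.0000, 1.0000).
e_1·c_2 = 0.0000·(-1) + 1.0000·(-4) = -4.0000.
u_2 = c_2 + 4.0000·e_1 = (-1.0000, 0.0000).
‖u_2‖ = 1.0000, so e_2 = (-1.0000, 0.0000).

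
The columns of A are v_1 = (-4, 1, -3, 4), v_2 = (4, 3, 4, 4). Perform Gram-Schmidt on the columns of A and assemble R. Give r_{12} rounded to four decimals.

r_{12} = -1.3887

e_1 = v_1/‖v_1‖ = (-4, 1, -3, 4)/6.4807 = (-0.6172, 0.1543, -0.4629, 0.6172).
r_{12} = e_1·v_2 = -1.3887.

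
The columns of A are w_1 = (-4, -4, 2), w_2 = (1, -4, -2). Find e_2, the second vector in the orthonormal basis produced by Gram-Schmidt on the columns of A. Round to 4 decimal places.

e_2 = (0.4308, -0.7096, -0.5575)

e_1 = w_1/‖w_1‖ = (-4, -4, 2)/6.0000 = (-0.6667, -0.6667, 0.3333).
r_{12} = e_1·w_2 = 1.3333.
u_2 = w_2 − 1.3333·e_1 = (1.8889, -3.1111, -2.4444).
‖u_2‖ = 4.3843, so e_2 = (0.4308, -0.7096, -0.5575).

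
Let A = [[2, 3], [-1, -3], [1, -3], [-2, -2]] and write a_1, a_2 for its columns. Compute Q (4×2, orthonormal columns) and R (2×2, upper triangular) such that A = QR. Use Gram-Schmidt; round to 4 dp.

a_1 = (2, -1, 1, -2); ‖a_1‖ = 3.1623, so q_1 = (0.6325, -0.3162, 0.3162, -0.6325).
q_1·a_2 = 0.6325·3 + (-0.3162)·(-3) + 0.3162·(-3) + (-0.6325)·(-2) = 3.1623.
u_2 = a_2 − 3.1623·q_1 = (1.0000, -2.0000, -4.0000, 0.0000).
‖u_2‖ = 4.5826, so q_2 = (0.2182, -0.4364, -0.8729, 0.0000).

Q = [[0.6325, 0.2182], [-0.3162, -0.4364], [0.3162, -0.8729], [-0.6325, 0.0000]], R = [[3.1623, 3.1623], [0.0000, 4.5826]]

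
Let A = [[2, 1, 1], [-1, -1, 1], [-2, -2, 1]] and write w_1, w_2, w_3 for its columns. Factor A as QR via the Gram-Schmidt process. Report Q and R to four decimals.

w_1 = (2, -1, -2); ‖w_1‖ = 3.0000, so q_1 = (0.6667, -0.3333, -0.6667).
q_1·w_2 = 0.6667·1 + (-0.3333)·(-1) + (-0.6667)·(-2) = 2.3333.
u_2 = w_2 − 2.3333·q_1 = (-0.5556, -0.2222, -0.4444).
‖u_2‖ = 0.7454, so q_2 = (-0.7454, -0.2981, -0.5963).
q_1·w_3 = 0.6667·1 + (-0.3333)·1 + (-0.6667)·1 = -0.3333; q_2·w_3 = (-0.7454)·1 + (-0.2981)·1 + (-0.5963)·1 = -1.6398.
u_3 = w_3 + 0.3333·q_1 + 1.6398·q_2 = (0.0000, 0.4000, -0.2000).
‖u_3‖ = 0.4472, so q_3 = (0.0000, 0.8944, -0.4472).

Q = [[0.6667, -0.7454, 0.0000], [-0.3333, -0.2981, 0.8944], [-0.6667, -0.5963, -0.4472]], R = [[3.0000, 2.3333, -0.3333], [0.0000, 0.7454, -1.6398], [0.0000, 0.0000, 0.4472]]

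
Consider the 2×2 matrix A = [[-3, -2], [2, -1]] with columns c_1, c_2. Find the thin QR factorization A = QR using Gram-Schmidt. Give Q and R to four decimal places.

Q = [[-0.8321, -0.5547], [0.5547, -0.8321]], R = [[3.6056, 1.1094], [0.0000, 1.9415]]

e_1 = c_1/‖c_1‖ = (-3, 2)/3.6056 = (-0.8321, 0.5547).
r_{12} = e_1·c_2 = 1.1094.
u_2 = c_2 − 1.1094·e_1 = (-1.0769, -1.6154).
‖u_2‖ = 1.9415, so e_2 = (-0.5547, -0.8321).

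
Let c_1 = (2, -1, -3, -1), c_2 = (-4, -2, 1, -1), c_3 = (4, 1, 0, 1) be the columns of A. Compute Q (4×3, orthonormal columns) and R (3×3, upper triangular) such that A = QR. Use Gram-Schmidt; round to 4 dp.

Q = [[0.5164, -0.6966, 0.4753], [-0.2582, -0.6016, -0.6947], [-0.7746, -0.1425, 0.5393], [-0.2582, -0.3641, 0.0274]], R = [[3.8730, -2.0656, 1.5492], [0.0000, 4.2111, -3.7520], [0.0000, 0.0000, 1.2339]]

c_1 = (2, -1, -3, -1); ‖c_1‖ = 3.8730, so q_1 = (0.5164, -0.2582, -0.7746, -0.2582).
q_1·c_2 = 0.5164·(-4) + (-0.2582)·(-2) + (-0.7746)·1 + (-0.2582)·(-1) = -2.0656.
u_2 = c_2 + 2.0656·q_1 = (-2.9333, -2.5333, -0.6000, -1.5333).
‖u_2‖ = 4.2111, so q_2 = (-0.6966, -0.6016, -0.1425, -0.3641).
q_1·c_3 = 0.5164·4 + (-0.2582)·1 + (-0.7746)·0 + (-0.2582)·1 = 1.5492; q_2·c_3 = (-0.6966)·4 + (-0.6016)·1 + (-0.1425)·0 + (-0.3641)·1 = -3.7520.
u_3 = c_3 − 1.5492·q_1 + 3.7520·q_2 = (0.5865, -0.8571, 0.6654, 0.0338).
‖u_3‖ = 1.2339, so q_3 = (0.4753, -0.6947, 0.5393, 0.0274).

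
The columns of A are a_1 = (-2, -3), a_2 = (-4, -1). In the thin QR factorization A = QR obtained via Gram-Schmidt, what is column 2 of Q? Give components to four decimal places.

e_2 = (-0.8321, 0.5547)

a_1 = (-2, -3); ‖a_1‖ = 3.6056, so e_1 = (-0.5547, -0.8321).
e_1·a_2 = (-0.5547)·(-4) + (-0.8321)·(-1) = 3.0509.
u_2 = a_2 − 3.0509·e_1 = (-2.3077, 1.5385).
‖u_2‖ = 2.7735, so e_2 = (-0.8321, 0.5547).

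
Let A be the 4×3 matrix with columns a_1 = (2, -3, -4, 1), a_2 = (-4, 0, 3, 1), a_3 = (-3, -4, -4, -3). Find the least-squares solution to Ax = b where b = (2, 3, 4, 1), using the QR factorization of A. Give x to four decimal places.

e_1 = a_1/‖a_1‖ = (2, -3, -4, 1)/5.4772 = (0.3651, -0.5477, -0.7303, 0.1826).
r_{12} = e_1·a_2 = -3.4689.
u_2 = a_2 + 3.4689·e_1 = (-2.7333, -1.9000, 0.4667, 1.6333).
‖u_2‖ = 3.7372, so e_2 = (-0.7314, -0.5084, 0.1249, 0.4370).
r_{13} = e_1·a_3 = 3.4689; r_{23} = e_2·a_3 = 2.4171.
u_3 = a_3 − 3.4689·e_1 − 2.4171·e_2 = (-2.4988, -0.8711, -1.7685, -4.6897).
‖u_3‖ = 5.6678, so e_3 = (-0.4409, -0.1537, -0.3120, -0.8274).
Qᵀb = (-3.6515, -2.0514, -3.4184).
Back-substitute: x_3 = -3.4184/5.6678 = -0.6031.
x_2 = (-2.0514 − 2.4171·(-0.6031))/3.7372 = -0.1588.
x_1 = (-3.6515 + 3.4689·(-0.1588) − 3.4689·(-0.6031))/5.4772 = -0.3853.

x = (-0.3853, -0.1588, -0.6031)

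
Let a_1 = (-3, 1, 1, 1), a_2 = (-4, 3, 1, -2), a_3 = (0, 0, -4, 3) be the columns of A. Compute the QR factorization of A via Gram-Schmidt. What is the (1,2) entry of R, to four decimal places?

r_{12} = 4.0415

a_1 = (-3, 1, 1, 1); ‖a_1‖ = 3.4641, so q_1 = (-0.8660, 0.2887, 0.2887, 0.2887).
r_{12} = q_1·a_2 = 4.0415.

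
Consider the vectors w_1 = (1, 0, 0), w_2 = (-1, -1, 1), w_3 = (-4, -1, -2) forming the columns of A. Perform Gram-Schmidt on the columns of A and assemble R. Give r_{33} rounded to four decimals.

r_{33} = 2.1213

e_1 = w_1/‖w_1‖ = (1, 0, 0)/1.0000 = (1.0000, 0.0000, 0.0000).
r_{12} = e_1·w_2 = -1.0000.
u_2 = w_2 + 1.0000·e_1 = (0.0000, -1.0000, 1.0000).
‖u_2‖ = 1.4142, so e_2 = (0.0000, -0.7071, 0.7071).
r_{13} = e_1·w_3 = -4.0000; r_{23} = e_2·w_3 = -0.7071.
u_3 = w_3 + 4.0000·e_1 + 0.7071·e_2 = (0.0000, -1.5000, -1.5000).
r_{33} = ‖u_3‖ = 2.1213.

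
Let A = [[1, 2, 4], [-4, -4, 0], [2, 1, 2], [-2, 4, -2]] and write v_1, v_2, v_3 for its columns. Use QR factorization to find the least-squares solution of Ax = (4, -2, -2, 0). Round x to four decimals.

v_1 = (1, -4, 2, -2); ‖v_1‖ = 5.0000, so q_1 = (0.2000, -0.8000, 0.4000, -0.4000).
q_1·v_2 = 0.2000·2 + (-0.8000)·(-4) + 0.4000·1 + (-0.4000)·4 = 2.4000.
u_2 = v_2 − 2.4000·q_1 = (1.5200, -2.0800, 0.0400, 4.9600).
‖u_2‖ = 5.5893, so q_2 = (0.2719, -0.3721, 0.0072, 0.8874).
q_1·v_3 = 0.2000·4 + (-0.8000)·0 + 0.4000·2 + (-0.4000)·(-2) = 2.4000; q_2·v_3 = 0.2719·4 + (-0.3721)·0 + 0.0072·2 + 0.8874·(-2) = -0.6727.
u_3 = v_3 − 2.4000·q_1 + 0.6727·q_2 = (3.7029, 1.6697, 1.0448, -0.4430).
‖u_3‖ = 4.2175, so q_3 = (0.8780, 0.3959, 0.2477, -0.1050).
Qᵀb = (1.6000, 1.8178, 2.2247).
Back-substitute: x_3 = 2.2247/4.2175 = 0.5275.
x_2 = (1.8178 + 0.6727·0.5275)/5.5893 = 0.3887.
x_1 = (1.6000 − 2.4000·0.3887 − 2.4000·0.5275)/5.0000 = -0.1198.

x = (-0.1198, 0.3887, 0.5275)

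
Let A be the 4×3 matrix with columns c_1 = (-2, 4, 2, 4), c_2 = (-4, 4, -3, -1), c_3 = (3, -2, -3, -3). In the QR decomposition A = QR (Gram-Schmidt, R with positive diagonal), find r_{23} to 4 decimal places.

r_{23} = 0.5254

c_1 = (-2, 4, 2, 4); ‖c_1‖ = 6.3246, so e_1 = (-0.3162, 0.6325, 0.3162, 0.6325).
e_1·c_2 = (-0.3162)·(-4) + 0.6325·4 + 0.3162·(-3) + 0.6325·(-1) = 2.2136.
u_2 = c_2 − 2.2136·e_1 = (-3.3000, 2.6000, -3.7000, -2.4000).
‖u_2‖ = 6.0910, so e_2 = (-0.5418, 0.4269, -0.6075, -0.3940).
r_{23} = e_2·c_3 = 0.5254.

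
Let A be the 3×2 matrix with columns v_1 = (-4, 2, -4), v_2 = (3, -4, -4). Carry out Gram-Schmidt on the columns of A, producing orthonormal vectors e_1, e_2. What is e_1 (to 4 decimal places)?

e_1 = (-0.6667, 0.3333, -0.6667)

e_1 = v_1/‖v_1‖ = (-4, 2, -4)/6.0000 = (-0.6667, 0.3333, -0.6667).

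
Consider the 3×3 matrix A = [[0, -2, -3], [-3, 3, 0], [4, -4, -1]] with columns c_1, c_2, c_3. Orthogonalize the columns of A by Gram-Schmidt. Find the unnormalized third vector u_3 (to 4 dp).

u_3 = (0.0000, -0.4800, -0.3600)

q_1 = c_1/‖c_1‖ = (0, -3, 4)/5.0000 = (0.0000, -0.6000, 0.8000).
r_{12} = q_1·c_2 = -5.0000.
u_2 = c_2 + 5.0000·q_1 = (-2.0000, 0.0000, 0.0000).
‖u_2‖ = 2.0000, so q_2 = (-1.0000, 0.0000, 0.0000).
r_{13} = q_1·c_3 = -0.8000; r_{23} = q_2·c_3 = 3.0000.
u_3 = c_3 + 0.8000·q_1 − 3.0000·q_2 = (0.0000, -0.4800, -0.3600).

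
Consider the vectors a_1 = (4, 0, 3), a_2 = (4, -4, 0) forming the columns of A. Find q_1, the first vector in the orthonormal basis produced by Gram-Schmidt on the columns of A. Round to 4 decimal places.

q_1 = (0.8000, 0.0000, 0.6000)

q_1 = a_1/‖a_1‖ = (4, 0, 3)/5.0000 = (0.8000, 0.0000, 0.6000).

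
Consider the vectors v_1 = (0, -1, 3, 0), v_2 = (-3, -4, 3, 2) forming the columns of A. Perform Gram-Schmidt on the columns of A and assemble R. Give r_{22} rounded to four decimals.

r_{22} = 4.5935

v_1 = (0, -1, 3, 0); ‖v_1‖ = 3.1623, so q_1 = (0.0000, -0.3162, 0.9487, 0.0000).
q_1·v_2 = 0.0000·(-3) + (-0.3162)·(-4) + 0.9487·3 + 0.0000·2 = 4.1110.
u_2 = v_2 − 4.1110·q_1 = (-3.0000, -2.7000, -0.9000, 2.0000).
r_{22} = ‖u_2‖ = 4.5935.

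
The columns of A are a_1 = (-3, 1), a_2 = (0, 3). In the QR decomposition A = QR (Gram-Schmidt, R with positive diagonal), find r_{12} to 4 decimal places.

a_1 = (-3, 1); ‖a_1‖ = 3.1623, so e_1 = (-0.9487, 0.3162).
r_{12} = e_1·a_2 = 0.9487.

r_{12} = 0.9487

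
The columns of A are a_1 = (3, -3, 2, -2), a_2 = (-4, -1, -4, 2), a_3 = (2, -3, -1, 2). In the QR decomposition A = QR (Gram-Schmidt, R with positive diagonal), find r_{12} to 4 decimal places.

q_1 = a_1/‖a_1‖ = (3, -3, 2, -2)/5.0990 = (0.5883, -0.5883, 0.3922, -0.3922).
r_{12} = q_1·a_2 = -4.1184.

r_{12} = -4.1184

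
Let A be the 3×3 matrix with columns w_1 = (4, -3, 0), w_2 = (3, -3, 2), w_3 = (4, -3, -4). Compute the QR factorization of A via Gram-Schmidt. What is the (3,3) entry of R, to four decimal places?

e_1 = w_1/‖w_1‖ = (4, -3, 0)/5.0000 = (0.8000, -0.6000, 0.0000).
r_{12} = e_1·w_2 = 4.2000.
u_2 = w_2 − 4.2000·e_1 = (-0.3600, -0.4800, 2.0000).
‖u_2‖ = 2.0881, so e_2 = (-0.1724, -0.2299, 0.9578).
r_{13} = e_1·w_3 = 5.0000; r_{23} = e_2·w_3 = -3.8313.
u_3 = w_3 − 5.0000·e_1 + 3.8313·e_2 = (-0.6606, -0.8807, -0.3303).
r_{33} = ‖u_3‖ = 1.1494.

r_{33} = 1.1494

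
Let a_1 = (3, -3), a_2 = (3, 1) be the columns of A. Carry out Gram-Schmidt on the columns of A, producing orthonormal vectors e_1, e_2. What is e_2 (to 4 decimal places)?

a_1 = (3, -3); ‖a_1‖ = 4.2426, so e_1 = (0.7071, -0.7071).
e_1·a_2 = 0.7071·3 + (-0.7071)·1 = 1.4142.
u_2 = a_2 − 1.4142·e_1 = (2.0000, 2.0000).
‖u_2‖ = 2.8284, so e_2 = (0.7071, 0.7071).

e_2 = (0.7071, 0.7071)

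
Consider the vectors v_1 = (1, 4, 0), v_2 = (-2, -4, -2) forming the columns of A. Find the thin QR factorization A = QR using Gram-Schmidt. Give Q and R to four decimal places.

Q = [[0.2425, -0.4234], [0.9701, 0.1059], [0.0000, -0.8997]], R = [[4.1231, -4.3656], [0.0000, 2.2229]]

q_1 = v_1/‖v_1‖ = (1, 4, 0)/4.1231 = (0.2425, 0.9701, 0.0000).
r_{12} = q_1·v_2 = -4.3656.
u_2 = v_2 + 4.3656·q_1 = (-0.9412, 0.2353, -2.0000).
‖u_2‖ = 2.2229, so q_2 = (-0.4234, 0.1059, -0.8997).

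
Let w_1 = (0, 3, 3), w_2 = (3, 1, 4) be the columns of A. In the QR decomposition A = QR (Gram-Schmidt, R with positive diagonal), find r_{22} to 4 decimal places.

r_{22} = 3.6742

w_1 = (0, 3, 3); ‖w_1‖ = 4.2426, so q_1 = (0.0000, 0.7071, 0.7071).
q_1·w_2 = 0.0000·3 + 0.7071·1 + 0.7071·4 = 3.5355.
u_2 = w_2 − 3.5355·q_1 = (3.0000, -1.5000, 1.5000).
r_{22} = ‖u_2‖ = 3.6742.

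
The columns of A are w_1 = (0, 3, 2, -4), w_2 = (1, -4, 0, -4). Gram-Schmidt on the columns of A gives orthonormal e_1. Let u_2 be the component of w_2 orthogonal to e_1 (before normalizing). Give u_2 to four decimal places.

w_1 = (0, 3, 2, -4); ‖w_1‖ = 5.3852, so e_1 = (0.0000, 0.5571, 0.3714, -0.7428).
e_1·w_2 = 0.0000·1 + 0.5571·(-4) + 0.3714·0 + (-0.7428)·(-4) = 0.7428.
u_2 = w_2 − 0.7428·e_1 = (1.0000, -4.4138, -0.2759, -3.4483).

u_2 = (1.0000, -4.4138, -0.2759, -3.4483)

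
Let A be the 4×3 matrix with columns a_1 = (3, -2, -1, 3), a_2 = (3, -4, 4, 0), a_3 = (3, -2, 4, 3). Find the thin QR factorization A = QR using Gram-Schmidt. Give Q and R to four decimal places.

a_1 = (3, -2, -1, 3); ‖a_1‖ = 4.7958, so e_1 = (0.6255, -0.4170, -0.2085, 0.6255).
e_1·a_2 = 0.6255·3 + (-0.4170)·(-4) + (-0.2085)·4 + 0.6255·0 = 2.7107.
u_2 = a_2 − 2.7107·e_1 = (1.3043, -2.8696, 4.5652, -1.6957).
‖u_2‖ = 5.8010, so e_2 = (0.2248, -0.4947, 0.7870, -0.2923).
e_1·a_3 = 0.6255·3 + (-0.4170)·(-2) + (-0.2085)·4 + 0.6255·3 = 3.7533; e_2·a_3 = 0.2248·3 + (-0.4947)·(-2) + 0.7870·4 + (-0.2923)·3 = 3.9348.
u_3 = a_3 − 3.7533·e_1 − 3.9348·e_2 = (-0.2326, 1.5116, 1.6860, 1.8023).
‖u_3‖ = 2.9035, so e_3 = (-0.0801, 0.5206, 0.5807, 0.6207).

Q = [[0.6255, 0.2248, -0.0801], [-0.4170, -0.4947, 0.5206], [-0.2085, 0.7870, 0.5807], [0.6255, -0.2923, 0.6207]], R = [[4.7958, 2.7107, 3.7533], [0.0000, 5.8010, 3.9348], [0.0000, 0.0000, 2.9035]]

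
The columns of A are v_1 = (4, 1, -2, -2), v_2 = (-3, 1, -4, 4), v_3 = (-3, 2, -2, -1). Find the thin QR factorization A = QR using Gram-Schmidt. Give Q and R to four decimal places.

Q = [[0.8000, -0.2034, -0.5395], [0.2000, 0.2362, 0.4632], [-0.4000, -0.8005, -0.1635], [-0.4000, 0.5118, -0.6839]], R = [[5.0000, -2.2000, -0.8000], [0.0000, 6.0959, 2.1720], [0.0000, 0.0000, 3.5556]]

v_1 = (4, 1, -2, -2); ‖v_1‖ = 5.0000, so q_1 = (0.8000, 0.2000, -0.4000, -0.4000).
q_1·v_2 = 0.8000·(-3) + 0.2000·1 + (-0.4000)·(-4) + (-0.4000)·4 = -2.2000.
u_2 = v_2 + 2.2000·q_1 = (-1.2400, 1.4400, -4.8800, 3.1200).
‖u_2‖ = 6.0959, so q_2 = (-0.2034, 0.2362, -0.8005, 0.5118).
q_1·v_3 = 0.8000·(-3) + 0.2000·2 + (-0.4000)·(-2) + (-0.4000)·(-1) = -0.8000; q_2·v_3 = (-0.2034)·(-3) + 0.2362·2 + (-0.8005)·(-2) + 0.5118·(-1) = 2.1720.
u_3 = v_3 + 0.8000·q_1 − 2.1720·q_2 = (-1.9182, 1.6469, -0.5813, -2.4316).
‖u_3‖ = 3.5556, so q_3 = (-0.5395, 0.4632, -0.1635, -0.6839).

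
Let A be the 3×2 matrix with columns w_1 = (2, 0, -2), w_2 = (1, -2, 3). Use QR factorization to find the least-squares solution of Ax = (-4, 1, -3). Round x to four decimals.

w_1 = (2, 0, -2); ‖w_1‖ = 2.8284, so q_1 = (0.7071, 0.0000, -0.7071).
q_1·w_2 = 0.7071·1 + 0.0000·(-2) + (-0.7071)·3 = -1.4142.
u_2 = w_2 + 1.4142·q_1 = (2.0000, -2.0000, 2.0000).
‖u_2‖ = 3.4641, so q_2 = (0.5774, -0.5774, 0.5774).
Qᵀb = (-0.7071, -4.6188).
Back-substitute: x_2 = -4.6188/3.4641 = -1.3333.
x_1 = (-0.7071 + 1.4142·(-1.3333))/2.8284 = -0.9167.

x = (-0.9167, -1.3333)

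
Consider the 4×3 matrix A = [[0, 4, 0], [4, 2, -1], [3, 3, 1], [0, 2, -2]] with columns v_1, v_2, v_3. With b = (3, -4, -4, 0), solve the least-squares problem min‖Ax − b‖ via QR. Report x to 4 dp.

e_1 = v_1/‖v_1‖ = (0, 4, 3, 0)/5.0000 = (0.0000, 0.8000, 0.6000, 0.0000).
r_{12} = e_1·v_2 = 3.4000.
u_2 = v_2 − 3.4000·e_1 = (4.0000, -0.7200, 0.9600, 2.0000).
‖u_2‖ = 4.6303, so e_2 = (0.8639, -0.1555, 0.2073, 0.4319).
r_{13} = e_1·v_3 = -0.2000; r_{23} = e_2·v_3 = -0.5010.
u_3 = v_3 + 0.2000·e_1 + 0.5010·e_2 = (0.4328, -0.9179, 1.2239, -1.7836).
‖u_3‖ = 2.3893, so e_3 = (0.1812, -0.3842, 0.5122, -0.7465).
Qᵀb = (-5.6000, 2.3843, 0.0312).
Back-substitute: x_3 = 0.0312/2.3893 = 0.0131.
x_2 = (2.3843 + 0.5010·0.0131)/4.6303 = 0.5163.
x_1 = (-5.6000 − 3.4000·0.5163 + 0.2000·0.0131)/5.0000 = -1.4706.

x = (-1.4706, 0.5163, 0.0131)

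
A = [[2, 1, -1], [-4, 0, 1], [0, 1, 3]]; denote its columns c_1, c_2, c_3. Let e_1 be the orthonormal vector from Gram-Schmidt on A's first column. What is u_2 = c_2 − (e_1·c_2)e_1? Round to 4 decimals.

c_1 = (2, -4, 0); ‖c_1‖ = 4.4721, so e_1 = (0.4472, -0.8944, 0.0000).
e_1·c_2 = 0.4472·1 + (-0.8944)·0 + 0.0000·1 = 0.4472.
u_2 = c_2 − 0.4472·e_1 = (0.8000, 0.4000, 1.0000).

u_2 = (0.8000, 0.4000, 1.0000)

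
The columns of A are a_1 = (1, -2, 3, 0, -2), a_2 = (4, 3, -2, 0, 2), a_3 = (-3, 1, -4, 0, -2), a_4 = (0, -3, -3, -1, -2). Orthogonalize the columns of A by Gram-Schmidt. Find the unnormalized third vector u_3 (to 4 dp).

a_1 = (1, -2, 3, 0, -2); ‖a_1‖ = 4.2426, so q_1 = (0.2357, -0.4714, 0.7071, 0.0000, -0.4714).
q_1·a_2 = 0.2357·4 + (-0.4714)·3 + 0.7071·(-2) + 0.0000·0 + (-0.4714)·2 = -2.8284.
u_2 = a_2 + 2.8284·q_1 = (4.6667, 1.6667, 0.0000, 0.0000, 0.6667).
‖u_2‖ = 5.0000, so q_2 = (0.9333, 0.3333, 0.0000, 0.0000, 0.1333).
q_1·a_3 = 0.2357·(-3) + (-0.4714)·1 + 0.7071·(-4) + 0.0000·0 + (-0.4714)·(-2) = -3.0641; q_2·a_3 = 0.9333·(-3) + 0.3333·1 + 0.0000·(-4) + 0.0000·0 + 0.1333·(-2) = -2.7333.
u_3 = a_3 + 3.0641·q_1 + 2.7333·q_2 = (0.2733, 0.4667, -1.8333, 0.0000, -3.0800).

u_3 = (0.2733, 0.4667, -1.8333, 0.0000, -3.0800)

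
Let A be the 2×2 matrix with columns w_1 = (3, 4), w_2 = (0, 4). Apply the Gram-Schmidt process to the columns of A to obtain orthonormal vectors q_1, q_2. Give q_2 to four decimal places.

q_2 = (-0.8000, 0.6000)

w_1 = (3, 4); ‖w_1‖ = 5.0000, so q_1 = (0.6000, 0.8000).
q_1·w_2 = 0.6000·0 + 0.8000·4 = 3.2000.
u_2 = w_2 − 3.2000·q_1 = (-1.9200, 1.4400).
‖u_2‖ = 2.4000, so q_2 = (-0.8000, 0.6000).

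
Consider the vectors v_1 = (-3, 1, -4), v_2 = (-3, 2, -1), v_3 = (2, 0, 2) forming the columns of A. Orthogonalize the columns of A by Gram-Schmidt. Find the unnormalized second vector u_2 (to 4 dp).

q_1 = v_1/‖v_1‖ = (-3, 1, -4)/5.0990 = (-0.5883, 0.1961, -0.7845).
r_{12} = q_1·v_2 = 2.9417.
u_2 = v_2 − 2.9417·q_1 = (-1.2692, 1.4231, 1.3077).

u_2 = (-1.2692, 1.4231, 1.3077)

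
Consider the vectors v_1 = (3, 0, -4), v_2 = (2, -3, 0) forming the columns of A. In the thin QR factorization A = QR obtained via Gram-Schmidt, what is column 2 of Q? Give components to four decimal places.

v_1 = (3, 0, -4); ‖v_1‖ = 5.0000, so q_1 = (0.6000, 0.0000, -0.8000).
q_1·v_2 = 0.6000·2 + 0.0000·(-3) + (-0.8000)·0 = 1.2000.
u_2 = v_2 − 1.2000·q_1 = (1.2800, -3.0000, 0.9600).
‖u_2‖ = 3.4000, so q_2 = (0.3765, -0.8824, 0.2824).

q_2 = (0.3765, -0.8824, 0.2824)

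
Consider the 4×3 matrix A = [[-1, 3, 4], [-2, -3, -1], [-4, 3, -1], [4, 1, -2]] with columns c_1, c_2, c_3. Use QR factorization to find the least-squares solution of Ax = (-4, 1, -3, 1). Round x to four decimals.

c_1 = (-1, -2, -4, 4); ‖c_1‖ = 6.0828, so e_1 = (-0.1644, -0.3288, -0.6576, 0.6576).
e_1·c_2 = (-0.1644)·3 + (-0.3288)·(-3) + (-0.6576)·3 + 0.6576·1 = -0.8220.
u_2 = c_2 + 0.8220·e_1 = (2.8649, -3.2703, 2.4595, 1.5405).
‖u_2‖ = 5.2273, so e_2 = (0.5481, -0.6256, 0.4705, 0.2947).
e_1·c_3 = (-0.1644)·4 + (-0.3288)·(-1) + (-0.6576)·(-1) + 0.6576·(-2) = -0.9864; e_2·c_3 = 0.5481·4 + (-0.6256)·(-1) + 0.4705·(-1) + 0.2947·(-2) = 1.7579.
u_3 = c_3 + 0.9864·e_1 − 1.7579·e_2 = (2.8744, -0.2245, -2.4758, -1.8694).
‖u_3‖ = 4.2352, so e_3 = (0.6787, -0.0530, -0.5846, -0.4414).
Qᵀb = (2.9592, -3.9347, -1.4555).
Back-substitute: x_3 = -1.4555/4.2352 = -0.3437.
x_2 = (-3.9347 − 1.7579·(-0.3437))/5.2273 = -0.6371.
x_1 = (2.9592 + 0.8220·(-0.6371) + 0.9864·(-0.3437))/6.0828 = 0.3447.

x = (0.3447, -0.6371, -0.3437)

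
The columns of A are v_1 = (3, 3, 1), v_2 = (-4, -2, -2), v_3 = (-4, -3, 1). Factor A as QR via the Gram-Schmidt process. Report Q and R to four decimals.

e_1 = v_1/‖v_1‖ = (3, 3, 1)/4.3589 = (0.6882, 0.6882, 0.2294).
r_{12} = e_1·v_2 = -4.5883.
u_2 = v_2 + 4.5883·e_1 = (-0.8421, 1.1579, -0.9474).
‖u_2‖ = 1.7168, so e_2 = (-0.4905, 0.6745, -0.5518).
r_{13} = e_1·v_3 = -4.5883; r_{23} = e_2·v_3 = -0.6131.
u_3 = v_3 + 4.5883·e_1 + 0.6131·e_2 = (-1.1429, 0.5714, 1.7143).
‖u_3‖ = 2.1381, so e_3 = (-0.5345, 0.2673, 0.8018).

Q = [[0.6882, -0.4905, -0.5345], [0.6882, 0.6745, 0.2673], [0.2294, -0.5518, 0.8018]], R = [[4.3589, -4.5883, -4.5883], [0.0000, 1.7168, -0.6131], [0.0000, 0.0000, 2.1381]]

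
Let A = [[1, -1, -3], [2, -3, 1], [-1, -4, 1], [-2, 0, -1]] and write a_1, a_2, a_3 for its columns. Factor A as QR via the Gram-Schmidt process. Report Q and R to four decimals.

Q = [[0.3162, -0.1397, -0.9231], [0.6325, -0.4790, 0.1832], [-0.3162, -0.8583, 0.0934], [-0.6325, -0.1198, -0.3250]], R = [[3.1623, -0.9487, 0.0000], [0.0000, 5.0100, -0.7984], [0.0000, 0.0000, 3.3708]]

a_1 = (1, 2, -1, -2); ‖a_1‖ = 3.1623, so q_1 = (0.3162, 0.6325, -0.3162, -0.6325).
q_1·a_2 = 0.3162·(-1) + 0.6325·(-3) + (-0.3162)·(-4) + (-0.6325)·0 = -0.9487.
u_2 = a_2 + 0.9487·q_1 = (-0.7000, -2.4000, -4.3000, -0.6000).
‖u_2‖ = 5.0100, so q_2 = (-0.1397, -0.4790, -0.8583, -0.1198).
q_1·a_3 = 0.3162·(-3) + 0.6325·1 + (-0.3162)·1 + (-0.6325)·(-1) = 0.0000; q_2·a_3 = (-0.1397)·(-3) + (-0.4790)·1 + (-0.8583)·1 + (-0.1198)·(-1) = -0.7984.
u_3 = a_3 − 0.0000·q_1 + 0.7984·q_2 = (-3.1116, 0.6175, 0.3147, -1.0956).
‖u_3‖ = 3.3708, so q_3 = (-0.9231, 0.1832, 0.0934, -0.3250).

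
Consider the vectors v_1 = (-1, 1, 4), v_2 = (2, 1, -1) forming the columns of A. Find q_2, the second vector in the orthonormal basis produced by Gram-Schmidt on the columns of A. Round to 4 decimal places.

q_2 = (0.8020, 0.5950, 0.0517)

v_1 = (-1, 1, 4); ‖v_1‖ = 4.2426, so q_1 = (-0.2357, 0.2357, 0.9428).
q_1·v_2 = (-0.2357)·2 + 0.2357·1 + 0.9428·(-1) = -1.1785.
u_2 = v_2 + 1.1785·q_1 = (1.7222, 1.2778, 0.1111).
‖u_2‖ = 2.1473, so q_2 = (0.8020, 0.5950, 0.0517).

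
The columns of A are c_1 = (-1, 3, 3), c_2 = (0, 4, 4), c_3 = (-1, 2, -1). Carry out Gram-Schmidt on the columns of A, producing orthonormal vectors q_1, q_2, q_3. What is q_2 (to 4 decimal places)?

c_1 = (-1, 3, 3); ‖c_1‖ = 4.3589, so q_1 = (-0.2294, 0.6882, 0.6882).
q_1·c_2 = (-0.2294)·0 + 0.6882·4 + 0.6882·4 = 5.5060.
u_2 = c_2 − 5.5060·q_1 = (1.2632, 0.2105, 0.2105).
‖u_2‖ = 1.2978, so q_2 = (0.9733, 0.1622, 0.1622).

q_2 = (0.9733, 0.1622, 0.1622)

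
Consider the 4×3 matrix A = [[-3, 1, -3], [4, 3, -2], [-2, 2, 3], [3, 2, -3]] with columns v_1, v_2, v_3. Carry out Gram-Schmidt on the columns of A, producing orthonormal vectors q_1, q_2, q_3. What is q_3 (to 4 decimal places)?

q_3 = (-0.7078, 0.0181, 0.6352, -0.3084)

v_1 = (-3, 4, -2, 3); ‖v_1‖ = 6.1644, so q_1 = (-0.4867, 0.6489, -0.3244, 0.4867).
q_1·v_2 = (-0.4867)·1 + 0.6489·3 + (-0.3244)·2 + 0.4867·2 = 1.7844.
u_2 = v_2 − 1.7844·q_1 = (1.8684, 1.8421, 2.5789, 1.1316).
‖u_2‖ = 3.8491, so q_2 = (0.4854, 0.4786, 0.6700, 0.2940).
q_1·v_3 = (-0.4867)·(-3) + 0.6489·(-2) + (-0.3244)·3 + 0.4867·(-3) = -2.2711; q_2·v_3 = 0.4854·(-3) + 0.4786·(-2) + 0.6700·3 + 0.2940·(-3) = -1.2853.
u_3 = v_3 + 2.2711·q_1 + 1.2853·q_2 = (-3.4813, 0.0888, 3.1243, -1.5169).
‖u_3‖ = 4.9183, so q_3 = (-0.7078, 0.0181, 0.6352, -0.3084).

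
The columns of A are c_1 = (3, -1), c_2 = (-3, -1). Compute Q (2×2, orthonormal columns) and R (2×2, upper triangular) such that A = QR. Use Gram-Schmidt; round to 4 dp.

q_1 = c_1/‖c_1‖ = (3, -1)/3.1623 = (0.9487, -0.3162).
r_{12} = q_1·c_2 = -2.5298.
u_2 = c_2 + 2.5298·q_1 = (-0.6000, -1.8000).
‖u_2‖ = 1.8974, so q_2 = (-0.3162, -0.9487).

Q = [[0.9487, -0.3162], [-0.3162, -0.9487]], R = [[3.1623, -2.5298], [0.0000, 1.8974]]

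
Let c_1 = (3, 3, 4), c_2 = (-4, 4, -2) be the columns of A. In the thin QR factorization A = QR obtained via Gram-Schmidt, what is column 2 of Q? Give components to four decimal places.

c_1 = (3, 3, 4); ‖c_1‖ = 5.8310, so e_1 = (0.5145, 0.5145, 0.6860).
e_1·c_2 = 0.5145·(-4) + 0.5145·4 + 0.6860·(-2) = -1.3720.
u_2 = c_2 + 1.3720·e_1 = (-3.2941, 4.7059, -1.0588).
‖u_2‖ = 5.8410, so e_2 = (-0.5640, 0.8057, -0.1813).

e_2 = (-0.5640, 0.8057, -0.1813)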